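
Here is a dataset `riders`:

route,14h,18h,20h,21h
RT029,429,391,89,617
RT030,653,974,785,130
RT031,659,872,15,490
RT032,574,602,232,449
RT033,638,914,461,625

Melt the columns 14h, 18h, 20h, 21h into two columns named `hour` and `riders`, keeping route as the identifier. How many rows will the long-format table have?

20

5 route values × 4 melted columns = 20 rows.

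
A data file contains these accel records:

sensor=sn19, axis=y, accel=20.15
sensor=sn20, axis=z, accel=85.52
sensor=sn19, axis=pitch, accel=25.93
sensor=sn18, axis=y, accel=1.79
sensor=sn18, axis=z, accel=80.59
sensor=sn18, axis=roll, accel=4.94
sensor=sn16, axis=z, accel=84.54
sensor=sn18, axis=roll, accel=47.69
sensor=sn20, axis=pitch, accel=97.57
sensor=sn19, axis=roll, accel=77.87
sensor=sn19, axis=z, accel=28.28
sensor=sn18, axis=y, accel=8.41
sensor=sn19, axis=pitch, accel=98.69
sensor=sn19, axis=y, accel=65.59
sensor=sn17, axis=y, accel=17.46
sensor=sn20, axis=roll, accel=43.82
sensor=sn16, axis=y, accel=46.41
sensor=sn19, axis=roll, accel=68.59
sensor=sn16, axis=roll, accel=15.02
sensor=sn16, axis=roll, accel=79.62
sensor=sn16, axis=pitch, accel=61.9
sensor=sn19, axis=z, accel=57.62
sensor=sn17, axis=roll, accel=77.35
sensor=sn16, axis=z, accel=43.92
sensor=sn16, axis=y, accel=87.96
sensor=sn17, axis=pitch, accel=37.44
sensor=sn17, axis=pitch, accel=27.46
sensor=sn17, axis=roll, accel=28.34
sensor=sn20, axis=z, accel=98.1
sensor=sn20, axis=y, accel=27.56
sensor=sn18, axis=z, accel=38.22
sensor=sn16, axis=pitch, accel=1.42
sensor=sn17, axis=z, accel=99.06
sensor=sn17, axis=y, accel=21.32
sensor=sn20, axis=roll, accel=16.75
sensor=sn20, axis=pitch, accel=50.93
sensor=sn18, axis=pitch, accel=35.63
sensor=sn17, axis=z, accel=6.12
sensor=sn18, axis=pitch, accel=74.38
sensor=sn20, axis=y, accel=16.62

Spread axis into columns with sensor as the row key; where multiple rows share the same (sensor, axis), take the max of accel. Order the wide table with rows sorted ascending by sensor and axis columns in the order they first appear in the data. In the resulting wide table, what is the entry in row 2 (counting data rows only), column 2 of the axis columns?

99.06

With rows sorted ascending by sensor, row 2 is sensor=sn17. axis columns in first-appearance order: y, z, pitch, roll; column 2 is z.
Long rows with sensor=sn17, axis=z: max(99.06, 6.12) = 99.06.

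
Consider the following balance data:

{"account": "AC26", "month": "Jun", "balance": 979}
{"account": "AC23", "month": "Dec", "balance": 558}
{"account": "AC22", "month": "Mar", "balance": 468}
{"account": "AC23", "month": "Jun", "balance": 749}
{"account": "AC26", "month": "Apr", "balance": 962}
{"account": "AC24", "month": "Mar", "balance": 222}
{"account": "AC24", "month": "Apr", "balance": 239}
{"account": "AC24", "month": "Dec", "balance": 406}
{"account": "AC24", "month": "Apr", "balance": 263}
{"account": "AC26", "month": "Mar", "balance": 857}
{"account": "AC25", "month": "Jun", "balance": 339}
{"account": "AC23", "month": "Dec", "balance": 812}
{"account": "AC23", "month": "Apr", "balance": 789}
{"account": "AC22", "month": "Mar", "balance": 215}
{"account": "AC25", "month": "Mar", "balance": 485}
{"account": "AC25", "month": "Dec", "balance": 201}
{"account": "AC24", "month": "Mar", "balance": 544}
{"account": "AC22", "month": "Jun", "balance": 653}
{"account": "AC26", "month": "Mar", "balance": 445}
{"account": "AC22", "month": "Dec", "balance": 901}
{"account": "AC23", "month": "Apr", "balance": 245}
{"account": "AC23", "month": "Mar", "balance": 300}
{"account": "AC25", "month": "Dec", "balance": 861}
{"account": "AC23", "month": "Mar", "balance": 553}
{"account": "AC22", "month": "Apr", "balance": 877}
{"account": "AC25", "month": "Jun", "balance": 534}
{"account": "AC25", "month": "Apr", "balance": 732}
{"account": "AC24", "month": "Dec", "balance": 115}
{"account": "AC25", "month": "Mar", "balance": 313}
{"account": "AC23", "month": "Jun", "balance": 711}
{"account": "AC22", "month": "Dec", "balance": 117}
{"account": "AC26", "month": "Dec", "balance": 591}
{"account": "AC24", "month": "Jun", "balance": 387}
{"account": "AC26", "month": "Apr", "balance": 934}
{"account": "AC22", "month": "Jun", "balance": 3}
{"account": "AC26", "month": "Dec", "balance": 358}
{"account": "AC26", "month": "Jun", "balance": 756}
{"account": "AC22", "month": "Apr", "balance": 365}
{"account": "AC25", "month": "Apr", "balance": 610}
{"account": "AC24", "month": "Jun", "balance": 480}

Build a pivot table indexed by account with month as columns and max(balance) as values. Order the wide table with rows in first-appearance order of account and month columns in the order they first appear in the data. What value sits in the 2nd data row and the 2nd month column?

812

With rows in first-appearance order of account, row 2 is account=AC23. month columns in first-appearance order: Jun, Dec, Mar, Apr; column 2 is Dec.
Long rows with account=AC23, month=Dec: max(558, 812) = 812.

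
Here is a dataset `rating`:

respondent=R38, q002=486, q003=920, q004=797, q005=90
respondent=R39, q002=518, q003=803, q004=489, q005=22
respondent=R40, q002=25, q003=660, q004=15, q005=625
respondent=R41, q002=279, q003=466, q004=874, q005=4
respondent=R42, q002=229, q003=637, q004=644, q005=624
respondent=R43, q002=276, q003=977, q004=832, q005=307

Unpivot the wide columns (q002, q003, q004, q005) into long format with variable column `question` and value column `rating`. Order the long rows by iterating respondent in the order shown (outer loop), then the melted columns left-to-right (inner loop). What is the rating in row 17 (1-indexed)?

24 rows total (6 × 4). Row 17: index ⌊(17-1)/4⌋ = 4 into respondent → R42; (17-1) mod 4 = 0 into the melted columns → q002.
So row 17 is (R42, q002, 229); rating = 229.

229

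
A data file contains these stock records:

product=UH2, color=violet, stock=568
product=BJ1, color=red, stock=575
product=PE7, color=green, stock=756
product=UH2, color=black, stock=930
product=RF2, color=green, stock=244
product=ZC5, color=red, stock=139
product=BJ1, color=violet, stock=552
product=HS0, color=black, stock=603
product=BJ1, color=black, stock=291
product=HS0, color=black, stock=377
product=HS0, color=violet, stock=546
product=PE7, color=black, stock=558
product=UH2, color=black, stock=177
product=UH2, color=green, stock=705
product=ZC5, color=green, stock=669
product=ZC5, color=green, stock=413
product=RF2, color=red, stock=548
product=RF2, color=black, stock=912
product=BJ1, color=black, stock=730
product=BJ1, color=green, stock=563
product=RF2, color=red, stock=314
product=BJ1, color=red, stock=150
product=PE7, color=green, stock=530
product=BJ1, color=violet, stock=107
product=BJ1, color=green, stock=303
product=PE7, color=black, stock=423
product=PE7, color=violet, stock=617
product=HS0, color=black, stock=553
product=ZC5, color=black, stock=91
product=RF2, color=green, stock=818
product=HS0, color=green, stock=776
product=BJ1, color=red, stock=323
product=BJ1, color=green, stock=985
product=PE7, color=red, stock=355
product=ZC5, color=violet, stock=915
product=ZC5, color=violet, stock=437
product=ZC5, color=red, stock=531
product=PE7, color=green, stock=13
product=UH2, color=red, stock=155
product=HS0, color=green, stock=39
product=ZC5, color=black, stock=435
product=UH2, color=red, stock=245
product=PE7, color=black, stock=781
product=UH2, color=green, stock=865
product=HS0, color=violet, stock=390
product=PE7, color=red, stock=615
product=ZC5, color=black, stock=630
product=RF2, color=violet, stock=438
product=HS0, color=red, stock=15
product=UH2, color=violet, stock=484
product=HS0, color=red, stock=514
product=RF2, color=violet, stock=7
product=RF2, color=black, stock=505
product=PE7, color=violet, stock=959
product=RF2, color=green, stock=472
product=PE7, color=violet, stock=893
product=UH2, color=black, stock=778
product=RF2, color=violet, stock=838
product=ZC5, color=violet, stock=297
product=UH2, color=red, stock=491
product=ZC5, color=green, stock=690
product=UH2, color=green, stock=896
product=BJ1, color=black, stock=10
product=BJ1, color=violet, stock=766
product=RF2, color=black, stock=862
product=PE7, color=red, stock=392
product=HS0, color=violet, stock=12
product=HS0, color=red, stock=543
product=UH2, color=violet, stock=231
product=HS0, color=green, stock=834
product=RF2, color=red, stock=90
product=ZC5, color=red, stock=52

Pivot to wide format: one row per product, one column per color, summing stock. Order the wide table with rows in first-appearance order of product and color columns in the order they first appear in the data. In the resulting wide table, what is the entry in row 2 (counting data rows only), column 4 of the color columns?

1031

With rows in first-appearance order of product, row 2 is product=BJ1. color columns in first-appearance order: violet, red, green, black; column 4 is black.
Long rows with product=BJ1, color=black: 291 + 730 + 10 = 1031.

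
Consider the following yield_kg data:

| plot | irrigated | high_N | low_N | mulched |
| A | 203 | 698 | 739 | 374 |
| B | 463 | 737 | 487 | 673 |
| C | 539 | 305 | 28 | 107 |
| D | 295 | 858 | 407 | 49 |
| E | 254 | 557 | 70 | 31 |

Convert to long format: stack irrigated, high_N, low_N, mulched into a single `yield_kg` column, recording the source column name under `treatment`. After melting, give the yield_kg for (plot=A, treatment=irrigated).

Unpivoting turns each (plot, wide-column) pair into one long row.
The wide cell at row A, column irrigated holds 203, so the long row (A, irrigated) has yield_kg=203.

203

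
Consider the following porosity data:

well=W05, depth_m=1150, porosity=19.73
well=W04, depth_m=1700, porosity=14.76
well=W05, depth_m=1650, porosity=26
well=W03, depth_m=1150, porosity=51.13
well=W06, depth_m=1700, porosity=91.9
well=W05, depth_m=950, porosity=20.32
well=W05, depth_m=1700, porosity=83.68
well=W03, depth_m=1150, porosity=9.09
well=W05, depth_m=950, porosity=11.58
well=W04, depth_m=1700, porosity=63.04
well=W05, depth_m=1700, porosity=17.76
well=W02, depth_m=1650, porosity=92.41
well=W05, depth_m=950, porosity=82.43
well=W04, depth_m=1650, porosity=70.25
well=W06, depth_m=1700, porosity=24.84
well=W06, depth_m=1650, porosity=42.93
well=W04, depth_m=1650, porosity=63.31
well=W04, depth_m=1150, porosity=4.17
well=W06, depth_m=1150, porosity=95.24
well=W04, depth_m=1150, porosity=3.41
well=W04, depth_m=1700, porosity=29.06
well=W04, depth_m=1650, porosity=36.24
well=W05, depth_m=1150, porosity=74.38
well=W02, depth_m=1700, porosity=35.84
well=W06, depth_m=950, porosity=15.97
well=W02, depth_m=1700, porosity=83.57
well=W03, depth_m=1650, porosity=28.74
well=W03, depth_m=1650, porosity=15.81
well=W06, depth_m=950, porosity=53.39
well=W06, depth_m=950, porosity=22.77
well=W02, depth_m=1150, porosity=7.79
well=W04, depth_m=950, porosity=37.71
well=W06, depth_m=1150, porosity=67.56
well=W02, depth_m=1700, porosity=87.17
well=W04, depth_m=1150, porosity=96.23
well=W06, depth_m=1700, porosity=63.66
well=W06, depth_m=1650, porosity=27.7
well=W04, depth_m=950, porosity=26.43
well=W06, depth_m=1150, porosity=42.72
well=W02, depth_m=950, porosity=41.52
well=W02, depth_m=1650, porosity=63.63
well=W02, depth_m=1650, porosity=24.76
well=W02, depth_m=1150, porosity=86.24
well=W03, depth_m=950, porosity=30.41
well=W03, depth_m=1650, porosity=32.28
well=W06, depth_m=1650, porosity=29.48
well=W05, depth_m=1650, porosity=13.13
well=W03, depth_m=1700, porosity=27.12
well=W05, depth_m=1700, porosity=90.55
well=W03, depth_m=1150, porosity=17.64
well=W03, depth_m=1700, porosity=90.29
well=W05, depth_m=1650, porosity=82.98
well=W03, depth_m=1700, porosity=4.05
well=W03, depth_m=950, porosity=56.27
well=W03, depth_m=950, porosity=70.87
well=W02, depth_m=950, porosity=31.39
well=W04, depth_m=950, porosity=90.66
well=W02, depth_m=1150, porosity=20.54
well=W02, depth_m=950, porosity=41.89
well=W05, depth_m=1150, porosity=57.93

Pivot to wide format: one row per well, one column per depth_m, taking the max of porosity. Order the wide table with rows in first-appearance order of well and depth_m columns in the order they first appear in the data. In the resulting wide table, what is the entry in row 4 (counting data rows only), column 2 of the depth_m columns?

91.9

With rows in first-appearance order of well, row 4 is well=W06. depth_m columns in first-appearance order: 1150, 1700, 1650, 950; column 2 is 1700.
Long rows with well=W06, depth_m=1700: max(91.9, 24.84, 63.66) = 91.9.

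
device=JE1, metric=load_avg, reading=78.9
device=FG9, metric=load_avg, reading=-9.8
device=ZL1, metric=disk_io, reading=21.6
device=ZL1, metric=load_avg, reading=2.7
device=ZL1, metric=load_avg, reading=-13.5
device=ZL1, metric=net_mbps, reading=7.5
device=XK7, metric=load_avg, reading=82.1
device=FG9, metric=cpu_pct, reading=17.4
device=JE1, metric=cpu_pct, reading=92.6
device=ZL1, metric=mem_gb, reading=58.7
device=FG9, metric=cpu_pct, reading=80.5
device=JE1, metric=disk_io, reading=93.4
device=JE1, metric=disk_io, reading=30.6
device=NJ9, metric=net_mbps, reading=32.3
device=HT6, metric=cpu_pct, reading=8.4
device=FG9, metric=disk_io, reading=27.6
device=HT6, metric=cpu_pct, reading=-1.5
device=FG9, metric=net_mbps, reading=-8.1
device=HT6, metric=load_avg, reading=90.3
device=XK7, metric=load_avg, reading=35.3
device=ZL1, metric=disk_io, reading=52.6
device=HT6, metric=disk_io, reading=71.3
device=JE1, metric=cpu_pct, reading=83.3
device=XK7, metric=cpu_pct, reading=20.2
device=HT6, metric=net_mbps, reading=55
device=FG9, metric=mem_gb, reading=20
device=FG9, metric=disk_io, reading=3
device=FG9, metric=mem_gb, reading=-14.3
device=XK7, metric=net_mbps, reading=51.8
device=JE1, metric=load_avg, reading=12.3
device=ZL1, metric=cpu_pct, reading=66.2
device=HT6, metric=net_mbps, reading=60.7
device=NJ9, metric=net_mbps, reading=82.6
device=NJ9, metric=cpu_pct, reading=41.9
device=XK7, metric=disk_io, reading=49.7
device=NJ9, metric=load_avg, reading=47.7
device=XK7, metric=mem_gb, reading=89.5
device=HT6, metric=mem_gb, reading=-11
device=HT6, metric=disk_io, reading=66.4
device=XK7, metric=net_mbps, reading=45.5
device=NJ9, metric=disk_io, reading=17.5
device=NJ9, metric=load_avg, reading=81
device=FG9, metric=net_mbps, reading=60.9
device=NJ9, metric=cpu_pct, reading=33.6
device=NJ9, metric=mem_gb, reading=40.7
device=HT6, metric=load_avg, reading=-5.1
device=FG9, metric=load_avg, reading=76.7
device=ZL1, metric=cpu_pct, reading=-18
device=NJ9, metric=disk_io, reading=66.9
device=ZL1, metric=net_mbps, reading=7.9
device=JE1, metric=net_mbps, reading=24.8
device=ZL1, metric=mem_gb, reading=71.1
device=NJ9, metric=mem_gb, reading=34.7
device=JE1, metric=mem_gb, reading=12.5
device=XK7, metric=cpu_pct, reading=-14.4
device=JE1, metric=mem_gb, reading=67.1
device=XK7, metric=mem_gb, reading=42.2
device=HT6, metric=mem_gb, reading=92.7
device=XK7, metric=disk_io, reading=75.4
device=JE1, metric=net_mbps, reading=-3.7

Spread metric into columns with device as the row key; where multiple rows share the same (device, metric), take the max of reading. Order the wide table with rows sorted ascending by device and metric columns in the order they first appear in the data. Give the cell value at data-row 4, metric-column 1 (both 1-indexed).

81

With rows sorted ascending by device, row 4 is device=NJ9. metric columns in first-appearance order: load_avg, disk_io, net_mbps, cpu_pct, mem_gb; column 1 is load_avg.
Long rows with device=NJ9, metric=load_avg: max(47.7, 81) = 81.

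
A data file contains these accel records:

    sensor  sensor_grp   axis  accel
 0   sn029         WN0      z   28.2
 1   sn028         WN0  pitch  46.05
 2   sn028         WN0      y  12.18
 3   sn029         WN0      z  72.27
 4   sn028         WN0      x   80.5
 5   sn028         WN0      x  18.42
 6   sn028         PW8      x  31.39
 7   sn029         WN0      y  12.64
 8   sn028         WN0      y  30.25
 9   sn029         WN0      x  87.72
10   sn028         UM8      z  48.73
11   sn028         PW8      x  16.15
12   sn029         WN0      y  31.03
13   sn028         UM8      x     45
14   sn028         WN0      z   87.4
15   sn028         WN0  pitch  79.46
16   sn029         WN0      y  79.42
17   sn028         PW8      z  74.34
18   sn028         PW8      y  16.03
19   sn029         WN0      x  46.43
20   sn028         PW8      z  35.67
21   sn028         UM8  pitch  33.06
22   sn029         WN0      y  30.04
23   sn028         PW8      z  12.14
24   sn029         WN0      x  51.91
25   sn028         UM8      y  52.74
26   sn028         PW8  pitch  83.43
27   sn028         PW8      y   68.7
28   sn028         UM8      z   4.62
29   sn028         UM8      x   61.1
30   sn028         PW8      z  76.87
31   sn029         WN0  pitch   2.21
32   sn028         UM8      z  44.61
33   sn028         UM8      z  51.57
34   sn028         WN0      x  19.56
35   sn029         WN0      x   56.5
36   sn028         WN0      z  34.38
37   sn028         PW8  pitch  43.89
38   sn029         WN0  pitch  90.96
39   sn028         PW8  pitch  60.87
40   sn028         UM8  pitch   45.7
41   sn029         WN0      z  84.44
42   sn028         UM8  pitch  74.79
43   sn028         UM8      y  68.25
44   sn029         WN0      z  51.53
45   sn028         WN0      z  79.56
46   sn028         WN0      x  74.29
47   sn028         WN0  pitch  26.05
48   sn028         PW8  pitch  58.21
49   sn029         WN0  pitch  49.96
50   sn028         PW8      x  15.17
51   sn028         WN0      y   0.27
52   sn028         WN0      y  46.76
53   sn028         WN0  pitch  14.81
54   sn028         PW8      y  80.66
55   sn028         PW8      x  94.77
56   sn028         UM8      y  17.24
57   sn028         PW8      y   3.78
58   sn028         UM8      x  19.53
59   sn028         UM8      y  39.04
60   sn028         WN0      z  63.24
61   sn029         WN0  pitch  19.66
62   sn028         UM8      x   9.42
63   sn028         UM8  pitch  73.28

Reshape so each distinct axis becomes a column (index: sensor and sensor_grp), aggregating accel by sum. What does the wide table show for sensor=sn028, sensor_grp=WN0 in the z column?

264.58

Rows with sensor=sn028, sensor_grp=WN0 and axis=z: accel values are 87.4, 34.38, 79.56, 63.24.
87.4 + 34.38 + 79.56 + 63.24 = 264.58.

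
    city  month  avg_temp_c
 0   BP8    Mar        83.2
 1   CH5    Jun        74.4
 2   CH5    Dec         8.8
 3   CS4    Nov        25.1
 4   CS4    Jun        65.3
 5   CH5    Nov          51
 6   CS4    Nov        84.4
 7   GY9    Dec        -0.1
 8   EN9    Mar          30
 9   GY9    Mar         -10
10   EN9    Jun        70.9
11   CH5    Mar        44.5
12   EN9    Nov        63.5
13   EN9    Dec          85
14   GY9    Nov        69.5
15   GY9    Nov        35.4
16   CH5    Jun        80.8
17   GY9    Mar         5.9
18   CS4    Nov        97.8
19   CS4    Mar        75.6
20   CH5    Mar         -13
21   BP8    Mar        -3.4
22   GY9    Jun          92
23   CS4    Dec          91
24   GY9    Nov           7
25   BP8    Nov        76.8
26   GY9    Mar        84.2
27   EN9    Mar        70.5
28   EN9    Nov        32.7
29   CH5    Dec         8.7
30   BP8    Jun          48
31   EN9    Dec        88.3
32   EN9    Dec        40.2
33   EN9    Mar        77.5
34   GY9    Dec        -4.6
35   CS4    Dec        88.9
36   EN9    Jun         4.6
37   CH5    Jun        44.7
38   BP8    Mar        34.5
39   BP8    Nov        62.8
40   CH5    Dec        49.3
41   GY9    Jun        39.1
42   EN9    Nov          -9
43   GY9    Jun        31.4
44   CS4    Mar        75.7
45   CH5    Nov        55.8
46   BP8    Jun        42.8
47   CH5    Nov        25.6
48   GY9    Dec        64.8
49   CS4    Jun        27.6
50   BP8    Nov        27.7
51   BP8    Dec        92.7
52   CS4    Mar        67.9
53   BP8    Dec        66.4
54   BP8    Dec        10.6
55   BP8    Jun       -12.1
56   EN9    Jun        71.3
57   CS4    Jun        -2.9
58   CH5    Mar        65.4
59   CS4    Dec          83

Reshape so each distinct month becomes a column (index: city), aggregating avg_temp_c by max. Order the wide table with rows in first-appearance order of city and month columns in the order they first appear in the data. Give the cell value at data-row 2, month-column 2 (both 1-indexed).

80.8

With rows in first-appearance order of city, row 2 is city=CH5. month columns in first-appearance order: Mar, Jun, Dec, Nov; column 2 is Jun.
Long rows with city=CH5, month=Jun: max(74.4, 80.8, 44.7) = 80.8.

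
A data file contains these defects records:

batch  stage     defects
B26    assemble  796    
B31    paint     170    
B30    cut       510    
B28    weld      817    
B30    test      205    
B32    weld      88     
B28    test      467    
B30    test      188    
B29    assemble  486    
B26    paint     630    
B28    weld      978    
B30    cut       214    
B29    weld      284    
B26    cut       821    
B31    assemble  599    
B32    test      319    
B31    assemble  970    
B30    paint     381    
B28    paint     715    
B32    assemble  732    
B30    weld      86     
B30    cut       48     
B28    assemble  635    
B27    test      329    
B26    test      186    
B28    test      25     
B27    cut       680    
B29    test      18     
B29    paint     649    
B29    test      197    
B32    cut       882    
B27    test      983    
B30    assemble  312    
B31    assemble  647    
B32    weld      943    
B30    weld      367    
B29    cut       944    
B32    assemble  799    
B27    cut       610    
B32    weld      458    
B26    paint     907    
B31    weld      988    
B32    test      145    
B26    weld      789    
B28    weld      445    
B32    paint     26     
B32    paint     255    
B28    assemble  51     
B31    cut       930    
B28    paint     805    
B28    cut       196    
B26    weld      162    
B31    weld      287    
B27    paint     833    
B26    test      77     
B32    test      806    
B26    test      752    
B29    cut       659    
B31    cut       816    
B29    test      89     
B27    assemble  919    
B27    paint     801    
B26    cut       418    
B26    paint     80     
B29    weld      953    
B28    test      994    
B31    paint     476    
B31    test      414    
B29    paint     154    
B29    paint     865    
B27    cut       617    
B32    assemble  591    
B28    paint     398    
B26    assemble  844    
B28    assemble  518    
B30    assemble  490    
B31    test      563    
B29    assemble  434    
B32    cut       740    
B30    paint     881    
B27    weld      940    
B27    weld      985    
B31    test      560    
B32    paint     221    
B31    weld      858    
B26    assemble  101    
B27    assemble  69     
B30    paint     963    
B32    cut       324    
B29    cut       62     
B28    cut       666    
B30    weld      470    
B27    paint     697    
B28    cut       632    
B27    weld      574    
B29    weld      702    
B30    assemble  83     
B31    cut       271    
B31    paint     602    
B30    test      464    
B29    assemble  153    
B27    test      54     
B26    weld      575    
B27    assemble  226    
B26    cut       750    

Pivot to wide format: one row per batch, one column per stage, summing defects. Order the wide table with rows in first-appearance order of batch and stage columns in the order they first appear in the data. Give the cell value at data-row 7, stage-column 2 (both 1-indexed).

With rows in first-appearance order of batch, row 7 is batch=B27. stage columns in first-appearance order: assemble, paint, cut, weld, test; column 2 is paint.
Long rows with batch=B27, stage=paint: 833 + 801 + 697 = 2331.

2331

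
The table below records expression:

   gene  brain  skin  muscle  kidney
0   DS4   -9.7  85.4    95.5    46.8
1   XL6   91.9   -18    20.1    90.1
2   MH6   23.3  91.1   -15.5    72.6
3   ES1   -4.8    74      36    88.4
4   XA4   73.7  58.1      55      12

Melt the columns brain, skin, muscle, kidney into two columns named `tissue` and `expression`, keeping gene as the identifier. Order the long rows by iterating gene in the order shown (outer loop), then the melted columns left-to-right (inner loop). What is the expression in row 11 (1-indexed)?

20 rows total (5 × 4). Row 11: index ⌊(11-1)/4⌋ = 2 into gene → MH6; (11-1) mod 4 = 2 into the melted columns → muscle.
So row 11 is (MH6, muscle, -15.5); expression = -15.5.

-15.5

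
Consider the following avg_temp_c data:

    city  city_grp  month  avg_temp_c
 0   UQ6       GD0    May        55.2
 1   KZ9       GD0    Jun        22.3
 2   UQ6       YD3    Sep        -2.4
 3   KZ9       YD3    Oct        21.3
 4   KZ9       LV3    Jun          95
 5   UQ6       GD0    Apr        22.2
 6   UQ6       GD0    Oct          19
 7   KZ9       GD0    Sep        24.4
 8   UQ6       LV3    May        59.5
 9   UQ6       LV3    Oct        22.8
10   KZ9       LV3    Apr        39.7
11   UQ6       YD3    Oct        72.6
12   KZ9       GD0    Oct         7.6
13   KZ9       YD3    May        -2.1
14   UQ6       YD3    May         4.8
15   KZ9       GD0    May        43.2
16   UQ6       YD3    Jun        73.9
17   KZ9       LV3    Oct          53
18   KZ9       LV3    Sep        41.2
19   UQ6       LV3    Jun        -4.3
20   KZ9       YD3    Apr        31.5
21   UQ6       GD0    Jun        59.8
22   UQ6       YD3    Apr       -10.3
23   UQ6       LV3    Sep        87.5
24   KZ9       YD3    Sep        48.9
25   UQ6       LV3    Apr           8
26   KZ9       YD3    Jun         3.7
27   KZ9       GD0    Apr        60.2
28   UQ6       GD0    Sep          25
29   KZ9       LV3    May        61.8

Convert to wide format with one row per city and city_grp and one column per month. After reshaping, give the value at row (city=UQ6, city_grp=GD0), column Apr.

22.2

Wide layout: rows indexed by city and city_grp, columns are the 5 distinct month values (May, Jun, Sep, Oct, Apr).
Cell (city=UQ6, city_grp=GD0, month=Apr) draws from the long row where city=UQ6, city_grp=GD0 and month=Apr, which has avg_temp_c=22.2.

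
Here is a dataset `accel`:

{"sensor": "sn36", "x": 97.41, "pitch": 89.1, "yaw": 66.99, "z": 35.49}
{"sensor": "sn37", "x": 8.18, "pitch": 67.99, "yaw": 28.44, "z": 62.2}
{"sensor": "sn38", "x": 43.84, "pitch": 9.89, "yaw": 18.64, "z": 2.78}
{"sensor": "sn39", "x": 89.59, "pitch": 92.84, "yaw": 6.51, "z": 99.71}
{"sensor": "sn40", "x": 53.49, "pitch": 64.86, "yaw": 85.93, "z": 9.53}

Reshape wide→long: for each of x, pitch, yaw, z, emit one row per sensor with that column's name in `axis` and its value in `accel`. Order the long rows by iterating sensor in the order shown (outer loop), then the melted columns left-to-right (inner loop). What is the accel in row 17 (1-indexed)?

20 rows total (5 × 4). Row 17: index ⌊(17-1)/4⌋ = 4 into sensor → sn40; (17-1) mod 4 = 0 into the melted columns → x.
So row 17 is (sn40, x, 53.49); accel = 53.49.

53.49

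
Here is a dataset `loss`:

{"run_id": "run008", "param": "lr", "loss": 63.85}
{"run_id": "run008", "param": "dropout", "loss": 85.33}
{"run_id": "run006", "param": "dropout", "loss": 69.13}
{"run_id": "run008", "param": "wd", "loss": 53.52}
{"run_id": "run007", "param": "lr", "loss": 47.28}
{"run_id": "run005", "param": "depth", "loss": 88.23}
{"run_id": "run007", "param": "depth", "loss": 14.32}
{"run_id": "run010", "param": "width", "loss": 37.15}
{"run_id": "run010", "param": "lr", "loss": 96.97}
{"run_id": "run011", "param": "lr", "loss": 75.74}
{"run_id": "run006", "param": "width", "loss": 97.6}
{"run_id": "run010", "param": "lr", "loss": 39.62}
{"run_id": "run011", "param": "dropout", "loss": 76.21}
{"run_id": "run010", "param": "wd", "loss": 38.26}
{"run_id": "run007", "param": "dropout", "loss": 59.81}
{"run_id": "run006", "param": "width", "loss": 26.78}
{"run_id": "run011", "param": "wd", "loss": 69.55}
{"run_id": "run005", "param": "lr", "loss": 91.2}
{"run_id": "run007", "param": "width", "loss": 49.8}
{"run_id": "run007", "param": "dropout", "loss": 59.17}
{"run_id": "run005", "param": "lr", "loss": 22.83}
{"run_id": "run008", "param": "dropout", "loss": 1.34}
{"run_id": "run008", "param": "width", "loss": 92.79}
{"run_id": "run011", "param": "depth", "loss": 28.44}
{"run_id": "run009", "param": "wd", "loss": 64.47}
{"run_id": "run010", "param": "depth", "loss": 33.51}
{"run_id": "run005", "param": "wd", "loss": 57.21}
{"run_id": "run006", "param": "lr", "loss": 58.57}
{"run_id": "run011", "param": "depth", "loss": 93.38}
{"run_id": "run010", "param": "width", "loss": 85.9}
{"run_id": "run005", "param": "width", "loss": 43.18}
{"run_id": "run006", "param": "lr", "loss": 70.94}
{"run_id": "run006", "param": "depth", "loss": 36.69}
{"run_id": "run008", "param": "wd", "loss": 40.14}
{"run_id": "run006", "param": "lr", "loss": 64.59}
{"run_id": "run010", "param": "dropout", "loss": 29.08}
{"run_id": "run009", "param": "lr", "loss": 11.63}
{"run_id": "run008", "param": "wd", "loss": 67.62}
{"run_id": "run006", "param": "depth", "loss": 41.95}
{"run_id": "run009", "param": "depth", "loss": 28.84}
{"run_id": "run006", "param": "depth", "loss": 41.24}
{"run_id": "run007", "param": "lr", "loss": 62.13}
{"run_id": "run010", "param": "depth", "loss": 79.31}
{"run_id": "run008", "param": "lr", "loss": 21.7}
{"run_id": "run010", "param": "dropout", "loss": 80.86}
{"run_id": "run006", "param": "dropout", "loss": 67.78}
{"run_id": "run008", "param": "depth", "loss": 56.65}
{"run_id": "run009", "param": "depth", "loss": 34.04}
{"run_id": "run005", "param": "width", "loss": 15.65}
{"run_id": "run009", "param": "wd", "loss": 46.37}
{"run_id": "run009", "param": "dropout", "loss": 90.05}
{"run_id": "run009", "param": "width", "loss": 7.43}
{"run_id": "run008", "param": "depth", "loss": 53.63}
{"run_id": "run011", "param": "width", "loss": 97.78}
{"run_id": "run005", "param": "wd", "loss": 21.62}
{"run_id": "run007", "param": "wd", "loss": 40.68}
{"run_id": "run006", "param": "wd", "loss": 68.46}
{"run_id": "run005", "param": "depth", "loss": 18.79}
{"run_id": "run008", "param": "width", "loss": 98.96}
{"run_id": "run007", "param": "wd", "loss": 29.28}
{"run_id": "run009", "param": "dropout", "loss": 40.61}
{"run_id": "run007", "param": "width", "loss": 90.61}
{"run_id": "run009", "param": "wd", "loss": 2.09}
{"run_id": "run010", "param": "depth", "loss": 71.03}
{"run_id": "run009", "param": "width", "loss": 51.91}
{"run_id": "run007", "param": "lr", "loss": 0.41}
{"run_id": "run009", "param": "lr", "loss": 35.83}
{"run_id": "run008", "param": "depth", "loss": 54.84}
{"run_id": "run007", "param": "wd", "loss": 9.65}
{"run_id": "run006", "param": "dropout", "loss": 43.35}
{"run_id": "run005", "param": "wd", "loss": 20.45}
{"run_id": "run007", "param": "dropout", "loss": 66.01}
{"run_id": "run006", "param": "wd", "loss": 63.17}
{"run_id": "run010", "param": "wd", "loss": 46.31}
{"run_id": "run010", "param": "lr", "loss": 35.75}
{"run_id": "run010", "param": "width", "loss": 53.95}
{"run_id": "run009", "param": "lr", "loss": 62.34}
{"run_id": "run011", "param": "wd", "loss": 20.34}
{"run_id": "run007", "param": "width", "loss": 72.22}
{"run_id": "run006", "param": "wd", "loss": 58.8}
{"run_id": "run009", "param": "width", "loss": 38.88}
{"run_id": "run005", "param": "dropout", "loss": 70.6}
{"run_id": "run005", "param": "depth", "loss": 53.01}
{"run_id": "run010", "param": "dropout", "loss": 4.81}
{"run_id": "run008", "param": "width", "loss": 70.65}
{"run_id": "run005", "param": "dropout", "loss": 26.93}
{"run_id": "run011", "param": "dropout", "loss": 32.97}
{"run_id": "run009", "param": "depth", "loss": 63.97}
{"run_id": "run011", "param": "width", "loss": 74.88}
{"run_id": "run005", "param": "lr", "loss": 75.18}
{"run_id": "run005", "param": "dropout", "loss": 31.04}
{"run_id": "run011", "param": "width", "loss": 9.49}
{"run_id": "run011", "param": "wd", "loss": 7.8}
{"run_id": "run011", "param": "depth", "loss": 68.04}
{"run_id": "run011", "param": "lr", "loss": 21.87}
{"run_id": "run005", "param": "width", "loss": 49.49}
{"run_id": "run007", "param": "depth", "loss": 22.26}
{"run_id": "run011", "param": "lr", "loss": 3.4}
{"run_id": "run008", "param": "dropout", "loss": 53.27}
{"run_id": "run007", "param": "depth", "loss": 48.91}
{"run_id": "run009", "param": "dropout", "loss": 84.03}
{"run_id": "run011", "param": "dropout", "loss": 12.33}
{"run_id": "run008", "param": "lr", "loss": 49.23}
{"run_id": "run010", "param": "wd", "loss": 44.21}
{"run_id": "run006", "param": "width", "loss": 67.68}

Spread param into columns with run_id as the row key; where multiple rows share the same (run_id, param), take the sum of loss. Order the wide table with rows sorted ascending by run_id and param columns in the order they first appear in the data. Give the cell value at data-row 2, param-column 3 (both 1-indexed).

With rows sorted ascending by run_id, row 2 is run_id=run006. param columns in first-appearance order: lr, dropout, wd, depth, width; column 3 is wd.
Long rows with run_id=run006, param=wd: 68.46 + 63.17 + 58.8 = 190.43.

190.43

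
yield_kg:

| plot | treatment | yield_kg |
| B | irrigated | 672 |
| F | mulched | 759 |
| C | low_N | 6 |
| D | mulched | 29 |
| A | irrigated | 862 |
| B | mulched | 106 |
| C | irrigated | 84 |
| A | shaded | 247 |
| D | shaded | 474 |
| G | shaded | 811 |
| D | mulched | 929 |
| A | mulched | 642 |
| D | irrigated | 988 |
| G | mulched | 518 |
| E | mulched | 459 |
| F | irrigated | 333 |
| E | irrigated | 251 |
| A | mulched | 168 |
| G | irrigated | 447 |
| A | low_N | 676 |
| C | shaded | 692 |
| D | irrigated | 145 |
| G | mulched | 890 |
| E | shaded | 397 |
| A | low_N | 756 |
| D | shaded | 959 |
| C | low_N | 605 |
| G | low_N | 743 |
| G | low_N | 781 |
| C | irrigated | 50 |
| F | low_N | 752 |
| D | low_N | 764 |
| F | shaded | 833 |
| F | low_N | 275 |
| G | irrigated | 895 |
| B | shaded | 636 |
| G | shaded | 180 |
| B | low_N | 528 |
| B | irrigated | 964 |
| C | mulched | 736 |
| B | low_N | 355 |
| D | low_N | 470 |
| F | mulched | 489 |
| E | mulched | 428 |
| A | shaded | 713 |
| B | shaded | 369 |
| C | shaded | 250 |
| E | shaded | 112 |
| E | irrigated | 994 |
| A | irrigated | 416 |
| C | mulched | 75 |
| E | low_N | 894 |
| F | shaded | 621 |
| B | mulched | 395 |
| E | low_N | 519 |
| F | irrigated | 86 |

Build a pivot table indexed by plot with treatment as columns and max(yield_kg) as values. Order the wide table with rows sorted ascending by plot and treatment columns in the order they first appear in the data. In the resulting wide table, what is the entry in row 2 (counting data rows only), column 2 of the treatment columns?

With rows sorted ascending by plot, row 2 is plot=B. treatment columns in first-appearance order: irrigated, mulched, low_N, shaded; column 2 is mulched.
Long rows with plot=B, treatment=mulched: max(106, 395) = 395.

395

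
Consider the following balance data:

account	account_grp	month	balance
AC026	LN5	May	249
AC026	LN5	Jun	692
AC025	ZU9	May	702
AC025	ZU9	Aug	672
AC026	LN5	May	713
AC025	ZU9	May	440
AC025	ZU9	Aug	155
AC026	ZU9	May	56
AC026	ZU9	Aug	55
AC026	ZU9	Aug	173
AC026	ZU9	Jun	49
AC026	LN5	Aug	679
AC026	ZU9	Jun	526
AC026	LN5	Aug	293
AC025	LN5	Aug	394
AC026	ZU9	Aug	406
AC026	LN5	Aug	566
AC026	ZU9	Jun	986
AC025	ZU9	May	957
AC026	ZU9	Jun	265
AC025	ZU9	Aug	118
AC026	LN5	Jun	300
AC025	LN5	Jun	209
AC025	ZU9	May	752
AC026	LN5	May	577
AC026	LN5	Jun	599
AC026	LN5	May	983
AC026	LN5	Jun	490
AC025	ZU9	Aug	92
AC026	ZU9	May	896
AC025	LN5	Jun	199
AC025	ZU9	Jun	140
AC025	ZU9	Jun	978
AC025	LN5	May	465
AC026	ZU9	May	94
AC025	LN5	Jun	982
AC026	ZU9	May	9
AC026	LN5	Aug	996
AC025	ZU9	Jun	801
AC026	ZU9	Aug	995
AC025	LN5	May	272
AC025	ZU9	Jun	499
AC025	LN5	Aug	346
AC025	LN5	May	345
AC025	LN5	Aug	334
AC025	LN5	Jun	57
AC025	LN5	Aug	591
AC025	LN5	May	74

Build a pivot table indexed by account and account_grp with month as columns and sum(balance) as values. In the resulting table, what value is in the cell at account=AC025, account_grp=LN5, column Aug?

Rows with account=AC025, account_grp=LN5 and month=Aug: balance values are 394, 346, 334, 591.
394 + 346 + 334 + 591 = 1665.

1665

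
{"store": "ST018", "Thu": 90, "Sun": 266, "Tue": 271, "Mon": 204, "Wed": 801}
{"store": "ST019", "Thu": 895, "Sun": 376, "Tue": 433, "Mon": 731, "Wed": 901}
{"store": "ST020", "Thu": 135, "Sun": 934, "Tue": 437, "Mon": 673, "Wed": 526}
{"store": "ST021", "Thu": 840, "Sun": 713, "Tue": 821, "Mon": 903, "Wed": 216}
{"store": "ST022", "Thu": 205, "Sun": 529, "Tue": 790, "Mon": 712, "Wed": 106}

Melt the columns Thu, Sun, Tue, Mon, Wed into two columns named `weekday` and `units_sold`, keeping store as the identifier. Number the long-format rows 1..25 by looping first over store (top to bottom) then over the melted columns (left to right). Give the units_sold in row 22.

25 rows total (5 × 5). Row 22: index ⌊(22-1)/5⌋ = 4 into store → ST022; (22-1) mod 5 = 1 into the melted columns → Sun.
So row 22 is (ST022, Sun, 529); units_sold = 529.

529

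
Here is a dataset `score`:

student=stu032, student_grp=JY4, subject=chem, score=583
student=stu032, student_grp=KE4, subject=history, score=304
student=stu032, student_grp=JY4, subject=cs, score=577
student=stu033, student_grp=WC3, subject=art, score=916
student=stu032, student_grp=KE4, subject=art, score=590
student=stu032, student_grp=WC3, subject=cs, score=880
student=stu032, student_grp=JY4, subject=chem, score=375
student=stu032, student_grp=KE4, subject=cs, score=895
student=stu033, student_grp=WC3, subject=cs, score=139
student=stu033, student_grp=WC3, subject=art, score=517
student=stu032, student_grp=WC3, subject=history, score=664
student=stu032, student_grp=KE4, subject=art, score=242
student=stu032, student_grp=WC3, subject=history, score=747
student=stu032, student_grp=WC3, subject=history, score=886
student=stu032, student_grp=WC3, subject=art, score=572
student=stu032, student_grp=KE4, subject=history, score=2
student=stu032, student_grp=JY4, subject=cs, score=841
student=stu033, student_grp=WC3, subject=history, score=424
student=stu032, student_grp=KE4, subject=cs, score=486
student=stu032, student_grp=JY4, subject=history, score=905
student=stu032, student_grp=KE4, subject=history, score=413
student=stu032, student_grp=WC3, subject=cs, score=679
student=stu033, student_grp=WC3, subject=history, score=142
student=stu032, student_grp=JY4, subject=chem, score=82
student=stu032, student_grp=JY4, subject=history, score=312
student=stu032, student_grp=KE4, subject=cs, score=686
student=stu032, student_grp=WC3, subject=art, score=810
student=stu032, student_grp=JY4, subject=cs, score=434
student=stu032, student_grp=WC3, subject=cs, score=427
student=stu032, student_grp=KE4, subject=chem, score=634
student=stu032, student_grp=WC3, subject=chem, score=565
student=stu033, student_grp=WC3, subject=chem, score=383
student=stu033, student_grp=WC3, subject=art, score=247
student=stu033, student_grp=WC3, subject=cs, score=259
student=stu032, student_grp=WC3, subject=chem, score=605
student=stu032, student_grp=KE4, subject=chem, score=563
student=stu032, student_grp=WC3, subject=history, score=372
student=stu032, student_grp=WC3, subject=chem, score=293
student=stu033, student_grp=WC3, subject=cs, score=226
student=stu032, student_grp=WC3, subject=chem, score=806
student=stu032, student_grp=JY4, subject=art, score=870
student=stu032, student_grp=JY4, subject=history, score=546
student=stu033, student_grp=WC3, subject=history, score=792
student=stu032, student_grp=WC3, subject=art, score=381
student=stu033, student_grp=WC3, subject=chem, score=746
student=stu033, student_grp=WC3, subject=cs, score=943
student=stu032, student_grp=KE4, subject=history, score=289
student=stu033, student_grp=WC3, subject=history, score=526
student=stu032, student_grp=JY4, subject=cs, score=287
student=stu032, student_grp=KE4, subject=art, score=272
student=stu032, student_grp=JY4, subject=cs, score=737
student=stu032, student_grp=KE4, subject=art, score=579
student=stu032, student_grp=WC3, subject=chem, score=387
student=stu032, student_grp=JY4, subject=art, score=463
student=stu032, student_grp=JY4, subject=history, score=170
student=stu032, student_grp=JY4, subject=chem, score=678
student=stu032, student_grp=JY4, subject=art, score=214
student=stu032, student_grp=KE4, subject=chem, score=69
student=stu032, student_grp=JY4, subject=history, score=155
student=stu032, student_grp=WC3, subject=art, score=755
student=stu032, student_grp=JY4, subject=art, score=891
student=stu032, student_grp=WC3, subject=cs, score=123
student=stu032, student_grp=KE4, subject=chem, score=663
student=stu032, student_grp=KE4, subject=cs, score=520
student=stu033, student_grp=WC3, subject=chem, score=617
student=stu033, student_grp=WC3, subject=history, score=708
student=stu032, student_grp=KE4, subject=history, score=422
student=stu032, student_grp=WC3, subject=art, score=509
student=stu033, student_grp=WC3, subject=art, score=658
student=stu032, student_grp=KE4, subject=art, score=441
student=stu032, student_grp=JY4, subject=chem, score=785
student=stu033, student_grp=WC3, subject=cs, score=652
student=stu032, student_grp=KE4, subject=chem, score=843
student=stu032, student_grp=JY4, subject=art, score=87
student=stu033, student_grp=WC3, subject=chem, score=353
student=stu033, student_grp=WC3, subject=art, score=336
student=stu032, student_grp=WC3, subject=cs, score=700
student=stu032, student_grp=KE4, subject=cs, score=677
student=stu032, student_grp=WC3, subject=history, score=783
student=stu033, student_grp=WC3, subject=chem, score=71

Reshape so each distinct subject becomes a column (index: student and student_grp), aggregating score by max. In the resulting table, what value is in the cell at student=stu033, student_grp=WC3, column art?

Rows with student=stu033, student_grp=WC3 and subject=art: score values are 916, 517, 247, 658, 336.
max(916, 517, 247, 658, 336) = 916.

916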